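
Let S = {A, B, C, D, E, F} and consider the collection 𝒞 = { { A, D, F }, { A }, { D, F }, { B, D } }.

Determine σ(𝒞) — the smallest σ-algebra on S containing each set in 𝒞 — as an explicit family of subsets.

Answer: σ(𝒞) = { ∅, { A }, { B }, { D }, { F }, { A, B }, { A, D }, { A, F }, { B, D }, { B, F }, { C, E }, { D, F }, { A, B, D }, { A, B, F }, { A, C, E }, { A, D, F }, { B, C, E }, { B, D, F }, { C, D, E }, { C, E, F }, { A, B, C, E }, { A, B, D, F }, { A, C, D, E }, { A, C, E, F }, { B, C, D, E }, { B, C, E, F }, { C, D, E, F }, { A, B, C, D, E }, { A, B, C, E, F }, { A, C, D, E, F }, { B, C, D, E, F }, S }

Trace:
Take S₀ = 𝒞 ∪ {∅, S} = { ∅, { A }, { B, D }, { D, F }, { A, D, F }, S }.
Iteration 1. New:
  { A, B, D }  = { B, D } ∪ { A }
  { B, C, E }  = S∖{ A, D, F }
  { B, D, F }  = { D, F } ∪ { B, D }
  { A, B, C, E }  = S∖{ D, F }
  { A, B, D, F }  = { A, D, F } ∪ { B, D }
  { A, C, E, F }  = S∖{ B, D }
  { B, C, D, E, F }  = S∖{ A }
Iteration 2: +7 →
  { C, E }  = S∖{ A, B, D, F }
  { A, C, E }  = S∖{ B, D, F }
  { C, E, F }  = S∖{ A, B, D }
  { B, C, D, E }  = { B, C, E } ∪ { B, D }
  { A, B, C, D, E }  = { A, B, D } ∪ { B, C, E }
  { A, B, C, E, F }  = { A, C, E, F } ∪ { B, C, E }
  { A, C, D, E, F }  = { A, C, E, F } ∪ { A, D, F }
Iteration 3: +6 →
  { B }  = S∖{ A, C, D, E, F }
  { D }  = S∖{ A, B, C, E, F }
  { F }  = S∖{ A, B, C, D, E }
  { A, F }  = S∖{ B, C, D, E }
  { B, C, E, F }  = { B, C, E } ∪ { C, E, F }
  { C, D, E, F }  = { C, E } ∪ { D, F }
Iteration 4: +6 →
  { A, B }  = S∖{ C, D, E, F }
  { A, D }  = S∖{ B, C, E, F }
  { B, F }  = { B } ∪ { F }
  { A, B, F }  = { A, F } ∪ { B }
  { C, D, E }  = { C, E } ∪ { D }
  { A, C, D, E }  = { A, C, E } ∪ { D }
Iteration 5: no new sets; the family is a σ-algebra.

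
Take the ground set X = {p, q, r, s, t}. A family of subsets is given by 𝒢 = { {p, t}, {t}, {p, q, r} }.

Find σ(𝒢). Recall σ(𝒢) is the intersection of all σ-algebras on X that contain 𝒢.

Initial family (5 sets): { {}, {t}, {p, t}, {p, q, r}, X }.
Pass 1: +4 →
  {s, t}  = {p, q, r}ᶜ
  {q, r, s}  = {p, t}ᶜ
  {p, q, r, s}  = {t}ᶜ
  {p, q, r, t}  = {p, q, r} ∪ {p, t}
  — 9 sets.
Pass 2 adds 3:
  {s}  = {p, q, r, t}ᶜ
  {p, s, t}  = {s, t} ∪ {p, t}
  {q, r, s, t}  = {q, r, s} ∪ {t}
  — 12 sets.
Pass 3. New:
  {p}  = {q, r, s, t}ᶜ
  {q, r}  = {p, s, t}ᶜ
  — 14 sets.
Pass 4: +2 →
  {p, s}  = {s} ∪ {p}
  {q, r, t}  = {q, r} ∪ {t}
  — 16 sets.
Pass 5: no new sets; the family is a σ-algebra.

|σ(𝒢)| = 16.  σ(𝒢) = { {}, {p}, {s}, {t}, {p, s}, {p, t}, {q, r}, {s, t}, {p, q, r}, {p, s, t}, {q, r, s}, {q, r, t}, {p, q, r, s}, {p, q, r, t}, {q, r, s, t}, X }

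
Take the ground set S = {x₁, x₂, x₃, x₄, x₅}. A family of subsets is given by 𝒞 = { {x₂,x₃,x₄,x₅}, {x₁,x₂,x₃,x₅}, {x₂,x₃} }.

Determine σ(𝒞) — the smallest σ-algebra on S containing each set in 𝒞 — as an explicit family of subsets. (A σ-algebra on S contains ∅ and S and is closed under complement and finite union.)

|σ(𝒞)| = 16.  σ(𝒞) = { ∅, {x₁}, {x₄}, {x₅}, {x₁,x₄}, {x₁,x₅}, {x₂,x₃}, {x₄,x₅}, {x₁,x₂,x₃}, {x₁,x₄,x₅}, {x₂,x₃,x₄}, {x₂,x₃,x₅}, {x₁,x₂,x₃,x₄}, {x₁,x₂,x₃,x₅}, {x₂,x₃,x₄,x₅}, S }

Trace:
Start: 𝒞 ∪ {∅, S} = { ∅, {x₂,x₃}, {x₁,x₂,x₃,x₅}, {x₂,x₃,x₄,x₅}, S }.
Pass 1: 3 new —
  {x₁}  = {x₂,x₃,x₄,x₅}ᶜ
  {x₄}  = {x₁,x₂,x₃,x₅}ᶜ
  {x₁,x₄,x₅}  = {x₂,x₃}ᶜ
Pass 2: 3 new —
  {x₁,x₄}  = {x₄} ∪ {x₁}
  {x₁,x₂,x₃}  = {x₂,x₃} ∪ {x₁}
  {x₂,x₃,x₄}  = {x₄} ∪ {x₂,x₃}
Pass 3 adds 4:
  {x₁,x₅}  = {x₂,x₃,x₄}ᶜ
  {x₄,x₅}  = {x₁,x₂,x₃}ᶜ
  {x₂,x₃,x₅}  = {x₁,x₄}ᶜ
  {x₁,x₂,x₃,x₄}  = {x₂,x₃} ∪ {x₁,x₄}
Pass 4. New:
  {x₅}  = {x₁,x₂,x₃,x₄}ᶜ
Pass 5: no new sets; the family is a σ-algebra.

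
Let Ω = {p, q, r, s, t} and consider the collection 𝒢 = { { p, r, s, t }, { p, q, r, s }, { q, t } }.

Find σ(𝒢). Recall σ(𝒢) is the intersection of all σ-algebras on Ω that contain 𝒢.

σ(𝒢) = { {  }, { q }, { t }, { q, t }, { p, r, s }, { p, q, r, s }, { p, r, s, t }, Ω }

Working:
Take S₀ = 𝒢 ∪ {∅, Ω} = { {  }, { q, t }, { p, q, r, s }, { p, r, s, t }, Ω }.
Iteration 1: +3 →
  { q }  = complement { p, r, s, t }
  { t }  = complement { p, q, r, s }
  { p, r, s }  = complement { q, t }
  — 8 sets.
Iteration 2: already closed under ᶜ and ∪.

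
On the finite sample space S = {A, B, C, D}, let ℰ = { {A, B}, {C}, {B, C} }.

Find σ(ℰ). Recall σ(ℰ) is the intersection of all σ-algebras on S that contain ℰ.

Seed the family with ℰ together with ∅ and S: { {}, {C}, {A, B}, {B, C}, S }.
Step 1: 4 new —
  {A, D}  = ᶜ of {B, C}
  {C, D}  = ᶜ of {A, B}
  {A, B, C}  = {C} ∪ {A, B}
  {A, B, D}  = ᶜ of {C}
Step 2 (3 new):
  {D}  = ᶜ of {A, B, C}
  {A, C, D}  = {C, D} ∪ {A, D}
  {B, C, D}  = {C, D} ∪ {B, C}
Step 3. New:
  {A}  = ᶜ of {B, C, D}
  {B}  = ᶜ of {A, C, D}
Step 4: +2 →
  {A, C}  = {C} ∪ {A}
  {B, D}  = {D} ∪ {B}
After Step 5 the family is unchanged; done.

|σ(ℰ)| = 16.  σ(ℰ) = { {}, {A}, {B}, {C}, {D}, {A, B}, {A, C}, {A, D}, {B, C}, {B, D}, {C, D}, {A, B, C}, {A, B, D}, {A, C, D}, {B, C, D}, S }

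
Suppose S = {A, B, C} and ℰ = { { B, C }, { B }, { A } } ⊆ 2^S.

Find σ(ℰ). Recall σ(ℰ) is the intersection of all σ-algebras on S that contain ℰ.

|σ(ℰ)| = 8.  σ(ℰ) = { {}, { A }, { B }, { C }, { A, B }, { A, C }, { B, C }, S }

Working:
Begin from { {}, { A }, { B }, { B, C }, S } (that is, ℰ plus ∅ and S).
Pass 1. New:
  { A, B }  = { B } ∪ { A }
  { A, C }  = ᶜ of { B }
  (now 7)
Pass 2 adds 1:
  { C }  = ᶜ of { A, B }
  (now 8)
Pass 3: already closed under ᶜ and ∪.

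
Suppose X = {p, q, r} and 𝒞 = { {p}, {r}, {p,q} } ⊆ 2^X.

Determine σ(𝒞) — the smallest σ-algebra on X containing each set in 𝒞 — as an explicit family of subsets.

Answer: σ(𝒞) = { ∅, {p}, {q}, {r}, {p,q}, {p,r}, {q,r}, X }

Derivation:
Begin from { ∅, {p}, {r}, {p,q}, X } (that is, 𝒞 plus ∅ and X).
Step 1. New:
  {p,r}  = {r} ∪ {p}
  {q,r}  = ᶜ of {p}
  — 7 sets.
Step 2: +1 →
  {q}  = ᶜ of {p,r}
  — 8 sets.
Step 3: already closed under ᶜ and ∪.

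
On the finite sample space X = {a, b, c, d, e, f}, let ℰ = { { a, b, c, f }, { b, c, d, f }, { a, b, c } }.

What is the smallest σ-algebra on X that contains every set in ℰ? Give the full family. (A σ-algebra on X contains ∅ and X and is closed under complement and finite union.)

Start: ℰ ∪ {∅, X} = { {}, { a, b, c }, { a, b, c, f }, { b, c, d, f }, X }.
Round 1 adds 4:
  { a, e }  = X∖{ b, c, d, f }
  { d, e }  = X∖{ a, b, c, f }
  { d, e, f }  = X∖{ a, b, c }
  { a, b, c, d, f }  = { a, b, c } ∪ { b, c, d, f }
  |family| = 9
Round 2: 7 new —
  { e }  = X∖{ a, b, c, d, f }
  { a, d, e }  = { d, e } ∪ { a, e }
  { a, b, c, e }  = { a, b, c } ∪ { a, e }
  { a, d, e, f }  = { a, e } ∪ { d, e, f }
  { a, b, c, d, e }  = { a, b, c } ∪ { d, e }
  { a, b, c, e, f }  = { a, b, c, f } ∪ { a, e }
  { b, c, d, e, f }  = { d, e } ∪ { b, c, d, f }
  |family| = 16
Round 3 (6 new):
  { a }  = X∖{ b, c, d, e, f }
  { d }  = X∖{ a, b, c, e, f }
  { f }  = X∖{ a, b, c, d, e }
  { b, c }  = X∖{ a, d, e, f }
  { d, f }  = X∖{ a, b, c, e }
  { b, c, f }  = X∖{ a, d, e }
  |family| = 22
Round 4: +10 →
  { a, d }  = { a } ∪ { d }
  { a, f }  = { a } ∪ { f }
  { e, f }  = { f } ∪ { e }
  { a, d, f }  = { a } ∪ { d, f }
  { a, e, f }  = { f } ∪ { a, e }
  { b, c, d }  = { b, c } ∪ { d }
  { b, c, e }  = { e } ∪ { b, c }
  { a, b, c, d }  = { a, b, c } ∪ { d }
  { b, c, d, e }  = { d, e } ∪ { b, c }
  { b, c, e, f }  = { b, c, f } ∪ { e }
  |family| = 32
Round 5: no new sets; the family is a σ-algebra.

Therefore σ(ℰ) = { {}, { a }, { d }, { e }, { f }, { a, d }, { a, e }, { a, f }, { b, c }, { d, e }, { d, f }, { e, f }, { a, b, c }, { a, d, e }, { a, d, f }, { a, e, f }, { b, c, d }, { b, c, e }, { b, c, f }, { d, e, f }, { a, b, c, d }, { a, b, c, e }, { a, b, c, f }, { a, d, e, f }, { b, c, d, e }, { b, c, d, f }, { b, c, e, f }, { a, b, c, d, e }, { a, b, c, d, f }, { a, b, c, e, f }, { b, c, d, e, f }, X } (|σ(ℰ)| = 32).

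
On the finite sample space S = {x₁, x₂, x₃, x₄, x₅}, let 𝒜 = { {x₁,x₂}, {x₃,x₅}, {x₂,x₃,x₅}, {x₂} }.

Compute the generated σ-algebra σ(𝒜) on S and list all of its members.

σ(𝒜) (16 sets): { ∅, {x₁}, {x₂}, {x₄}, {x₁,x₂}, {x₁,x₄}, {x₂,x₄}, {x₃,x₅}, {x₁,x₂,x₄}, {x₁,x₃,x₅}, {x₂,x₃,x₅}, {x₃,x₄,x₅}, {x₁,x₂,x₃,x₅}, {x₁,x₃,x₄,x₅}, {x₂,x₃,x₄,x₅}, S }

Check:
Start: 𝒜 ∪ {∅, S} = { ∅, {x₂}, {x₁,x₂}, {x₃,x₅}, {x₂,x₃,x₅}, S }.
Step 1. New:
  {x₁,x₄}  = ᶜ of {x₂,x₃,x₅}
  {x₁,x₂,x₄}  = ᶜ of {x₃,x₅}
  {x₃,x₄,x₅}  = ᶜ of {x₁,x₂}
  {x₁,x₂,x₃,x₅}  = {x₂,x₃,x₅} ∪ {x₁,x₂}
  {x₁,x₃,x₄,x₅}  = ᶜ of {x₂}
  [11 total]
Step 2 adds 2:
  {x₄}  = ᶜ of {x₁,x₂,x₃,x₅}
  {x₂,x₃,x₄,x₅}  = {x₃,x₄,x₅} ∪ {x₂}
  [13 total]
Step 3 adds 2:
  {x₁}  = ᶜ of {x₂,x₃,x₄,x₅}
  {x₂,x₄}  = {x₄} ∪ {x₂}
  [15 total]
Step 4. New:
  {x₁,x₃,x₅}  = ᶜ of {x₂,x₄}
  [16 total]
Step 5 adds nothing — fixpoint reached.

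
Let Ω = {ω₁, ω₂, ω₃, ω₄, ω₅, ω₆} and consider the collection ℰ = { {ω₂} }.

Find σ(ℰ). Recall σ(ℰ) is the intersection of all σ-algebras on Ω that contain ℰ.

Initial family (3 sets): { {}, {ω₂}, Ω }.
Iteration 1 (1 new):
  {ω₁, ω₃, ω₄, ω₅, ω₆}  = {ω₂}ᶜ
  (now 4)
Iteration 2: stable.

Therefore σ(ℰ) = { {}, {ω₂}, {ω₁, ω₃, ω₄, ω₅, ω₆}, Ω } (|σ(ℰ)| = 4).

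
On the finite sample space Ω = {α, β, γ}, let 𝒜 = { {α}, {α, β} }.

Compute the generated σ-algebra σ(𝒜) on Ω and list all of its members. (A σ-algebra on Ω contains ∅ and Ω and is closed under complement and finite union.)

Begin from { {}, {α}, {α, β}, Ω } (that is, 𝒜 plus ∅ and Ω).
Iteration 1. New:
  {γ}  = {α, β}ᶜ
  {β, γ}  = {α}ᶜ
  — 6 sets.
Iteration 2: 1 new —
  {α, γ}  = {γ} ∪ {α}
  — 7 sets.
Iteration 3 adds 1:
  {β}  = {α, γ}ᶜ
  — 8 sets.
Iteration 4: stable.

σ(𝒜) = { {}, {α}, {β}, {γ}, {α, β}, {α, γ}, {β, γ}, Ω }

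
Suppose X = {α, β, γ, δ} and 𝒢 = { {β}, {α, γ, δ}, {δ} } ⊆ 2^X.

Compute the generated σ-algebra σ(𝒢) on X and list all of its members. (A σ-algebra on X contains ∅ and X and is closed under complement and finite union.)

σ(𝒢) = { {}, {β}, {δ}, {α, γ}, {β, δ}, {α, β, γ}, {α, γ, δ}, X }

Working:
Initial family (5 sets): { {}, {β}, {δ}, {α, γ, δ}, X }.
Round 1: +2 →
  {β, δ}  = {δ} ∪ {β}
  {α, β, γ}  = ᶜ of {δ}
  |family| = 7
Round 2: 1 new —
  {α, γ}  = ᶜ of {β, δ}
  |family| = 8
Round 3: closed — nothing new.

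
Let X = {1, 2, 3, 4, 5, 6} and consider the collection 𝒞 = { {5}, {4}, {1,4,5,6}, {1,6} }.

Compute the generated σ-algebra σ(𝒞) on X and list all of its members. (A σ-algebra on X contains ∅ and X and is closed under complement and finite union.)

|σ(𝒞)| = 16.  σ(𝒞) = { ∅, {4}, {5}, {1,6}, {2,3}, {4,5}, {1,4,6}, {1,5,6}, {2,3,4}, {2,3,5}, {1,2,3,6}, {1,4,5,6}, {2,3,4,5}, {1,2,3,4,6}, {1,2,3,5,6}, X }

Trace:
Start: 𝒞 ∪ {∅, X} = { ∅, {4}, {5}, {1,6}, {1,4,5,6}, X }.
Step 1. New:
  {2,3}  = complement {1,4,5,6}
  {4,5}  = {4} ∪ {5}
  {1,4,6}  = {1,6} ∪ {4}
  {1,5,6}  = {1,6} ∪ {5}
  {2,3,4,5}  = complement {1,6}
  {1,2,3,4,6}  = complement {5}
  {1,2,3,5,6}  = complement {4}
  |family| = 13
Step 2. New:
  {2,3,4}  = complement {1,5,6}
  {2,3,5}  = complement {1,4,6}
  {1,2,3,6}  = complement {4,5}
  |family| = 16
Step 3: stable.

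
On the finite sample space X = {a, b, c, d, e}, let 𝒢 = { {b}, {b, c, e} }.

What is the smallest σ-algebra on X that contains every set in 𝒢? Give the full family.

σ(𝒢) (8 sets): { ∅, {b}, {a, d}, {c, e}, {a, b, d}, {b, c, e}, {a, c, d, e}, X }

Trace:
Take S₀ = 𝒢 ∪ {∅, X} = { ∅, {b}, {b, c, e}, X }.
Pass 1: +2 →
  {a, d}  = X∖{b, c, e}
  {a, c, d, e}  = X∖{b}
  [6 total]
Pass 2. New:
  {a, b, d}  = {a, d} ∪ {b}
  [7 total]
Pass 3: 1 new —
  {c, e}  = X∖{a, b, d}
  [8 total]
After Pass 4 the family is unchanged; done.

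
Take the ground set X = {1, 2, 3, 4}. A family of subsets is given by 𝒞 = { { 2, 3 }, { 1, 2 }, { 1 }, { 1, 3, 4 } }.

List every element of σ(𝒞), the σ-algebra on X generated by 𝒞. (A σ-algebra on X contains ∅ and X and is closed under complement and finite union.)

Begin from { ∅, { 1 }, { 1, 2 }, { 2, 3 }, { 1, 3, 4 }, X } (that is, 𝒞 plus ∅ and X).
Round 1 (5 new):
  { 2 }  = { 1, 3, 4 }ᶜ
  { 1, 4 }  = { 2, 3 }ᶜ
  { 3, 4 }  = { 1, 2 }ᶜ
  { 1, 2, 3 }  = { 2, 3 } ∪ { 1, 2 }
  { 2, 3, 4 }  = { 1 }ᶜ
  — 11 sets.
Round 2 adds 2:
  { 4 }  = { 1, 2, 3 }ᶜ
  { 1, 2, 4 }  = { 1, 2 } ∪ { 1, 4 }
  — 13 sets.
Round 3 (2 new):
  { 3 }  = { 1, 2, 4 }ᶜ
  { 2, 4 }  = { 4 } ∪ { 2 }
  — 15 sets.
Round 4 (1 new):
  { 1, 3 }  = { 2, 4 }ᶜ
  — 16 sets.
Round 5: closed — nothing new.

|σ(𝒞)| = 16.  σ(𝒞) = { ∅, { 1 }, { 2 }, { 3 }, { 4 }, { 1, 2 }, { 1, 3 }, { 1, 4 }, { 2, 3 }, { 2, 4 }, { 3, 4 }, { 1, 2, 3 }, { 1, 2, 4 }, { 1, 3, 4 }, { 2, 3, 4 }, X }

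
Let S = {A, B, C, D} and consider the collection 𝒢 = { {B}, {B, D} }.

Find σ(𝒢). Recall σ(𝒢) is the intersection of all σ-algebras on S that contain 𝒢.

Take S₀ = 𝒢 ∪ {∅, S} = { ∅, {B}, {B, D}, S }.
Round 1: +2 →
  {A, C}  = complement {B, D}
  {A, C, D}  = complement {B}
  — 6 sets.
Round 2: +1 →
  {A, B, C}  = {A, C} ∪ {B}
  — 7 sets.
Round 3: +1 →
  {D}  = complement {A, B, C}
  — 8 sets.
After Round 4 the family is unchanged; done.

Hence σ(𝒢) has 8 members: { ∅, {B}, {D}, {A, C}, {B, D}, {A, B, C}, {A, C, D}, S }.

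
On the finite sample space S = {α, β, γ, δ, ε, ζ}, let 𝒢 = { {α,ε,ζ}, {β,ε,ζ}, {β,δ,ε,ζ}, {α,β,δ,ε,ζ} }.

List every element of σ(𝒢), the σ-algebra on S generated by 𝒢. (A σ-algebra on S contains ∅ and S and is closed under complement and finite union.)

Start: 𝒢 ∪ {∅, S} = { {}, {α,ε,ζ}, {β,ε,ζ}, {β,δ,ε,ζ}, {α,β,δ,ε,ζ}, S }.
Pass 1: +5 →
  {γ}  = {α,β,δ,ε,ζ}ᶜ
  {α,γ}  = {β,δ,ε,ζ}ᶜ
  {α,γ,δ}  = {β,ε,ζ}ᶜ
  {β,γ,δ}  = {α,ε,ζ}ᶜ
  {α,β,ε,ζ}  = {α,ε,ζ} ∪ {β,ε,ζ}
Pass 2 (7 new):
  {γ,δ}  = {α,β,ε,ζ}ᶜ
  {α,β,γ,δ}  = {β,γ,δ} ∪ {α,γ,δ}
  {α,γ,ε,ζ}  = {γ} ∪ {α,ε,ζ}
  {β,γ,ε,ζ}  = {β,ε,ζ} ∪ {γ}
  {α,β,γ,ε,ζ}  = {β,ε,ζ} ∪ {α,γ}
  {α,γ,δ,ε,ζ}  = {α,γ,δ} ∪ {α,ε,ζ}
  {β,γ,δ,ε,ζ}  = {β,γ,δ} ∪ {β,ε,ζ}
Pass 3: +6 →
  {α}  = {β,γ,δ,ε,ζ}ᶜ
  {β}  = {α,γ,δ,ε,ζ}ᶜ
  {δ}  = {α,β,γ,ε,ζ}ᶜ
  {α,δ}  = {β,γ,ε,ζ}ᶜ
  {β,δ}  = {α,γ,ε,ζ}ᶜ
  {ε,ζ}  = {α,β,γ,δ}ᶜ
Pass 4: 8 new —
  {α,β}  = {α} ∪ {β}
  {β,γ}  = {β} ∪ {γ}
  {α,β,γ}  = {β} ∪ {α,γ}
  {α,β,δ}  = {α} ∪ {β,δ}
  {γ,ε,ζ}  = {ε,ζ} ∪ {γ}
  {δ,ε,ζ}  = {ε,ζ} ∪ {δ}
  {α,δ,ε,ζ}  = {ε,ζ} ∪ {α,δ}
  {γ,δ,ε,ζ}  = {γ,δ} ∪ {ε,ζ}
Pass 5: closed — nothing new.

|σ(𝒢)| = 32.  σ(𝒢) = { {}, {α}, {β}, {γ}, {δ}, {α,β}, {α,γ}, {α,δ}, {β,γ}, {β,δ}, {γ,δ}, {ε,ζ}, {α,β,γ}, {α,β,δ}, {α,γ,δ}, {α,ε,ζ}, {β,γ,δ}, {β,ε,ζ}, {γ,ε,ζ}, {δ,ε,ζ}, {α,β,γ,δ}, {α,β,ε,ζ}, {α,γ,ε,ζ}, {α,δ,ε,ζ}, {β,γ,ε,ζ}, {β,δ,ε,ζ}, {γ,δ,ε,ζ}, {α,β,γ,ε,ζ}, {α,β,δ,ε,ζ}, {α,γ,δ,ε,ζ}, {β,γ,δ,ε,ζ}, S }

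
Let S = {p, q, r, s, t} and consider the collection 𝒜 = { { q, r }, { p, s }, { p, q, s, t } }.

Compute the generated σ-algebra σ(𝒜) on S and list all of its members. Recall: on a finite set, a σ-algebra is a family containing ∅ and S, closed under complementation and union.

σ(𝒜) (16 sets): { {  }, { q }, { r }, { t }, { p, s }, { q, r }, { q, t }, { r, t }, { p, q, s }, { p, r, s }, { p, s, t }, { q, r, t }, { p, q, r, s }, { p, q, s, t }, { p, r, s, t }, S }

Derivation:
Begin from { {  }, { p, s }, { q, r }, { p, q, s, t }, S } (that is, 𝒜 plus ∅ and S).
Round 1: +4 →
  { r }  = { p, q, s, t }ᶜ
  { p, s, t }  = { q, r }ᶜ
  { q, r, t }  = { p, s }ᶜ
  { p, q, r, s }  = { q, r } ∪ { p, s }
  (now 9)
Round 2. New:
  { t }  = { p, q, r, s }ᶜ
  { p, r, s }  = { r } ∪ { p, s }
  { p, r, s, t }  = { p, s, t } ∪ { r }
  (now 12)
Round 3: 3 new —
  { q }  = { p, r, s, t }ᶜ
  { q, t }  = { p, r, s }ᶜ
  { r, t }  = { r } ∪ { t }
  (now 15)
Round 4 (1 new):
  { p, q, s }  = { r, t }ᶜ
  (now 16)
Round 5: stable.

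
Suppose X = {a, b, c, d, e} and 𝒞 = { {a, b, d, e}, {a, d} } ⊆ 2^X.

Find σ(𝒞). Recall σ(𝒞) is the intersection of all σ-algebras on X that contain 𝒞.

σ(𝒞) (8 sets): { {}, {c}, {a, d}, {b, e}, {a, c, d}, {b, c, e}, {a, b, d, e}, X }

Working:
Start: 𝒞 ∪ {∅, X} = { {}, {a, d}, {a, b, d, e}, X }.
Pass 1: 2 new —
  {c}  = {a, b, d, e}ᶜ
  {b, c, e}  = {a, d}ᶜ
  (now 6)
Pass 2: +1 →
  {a, c, d}  = {c} ∪ {a, d}
  (now 7)
Pass 3: +1 →
  {b, e}  = {a, c, d}ᶜ
  (now 8)
After Pass 4 the family is unchanged; done.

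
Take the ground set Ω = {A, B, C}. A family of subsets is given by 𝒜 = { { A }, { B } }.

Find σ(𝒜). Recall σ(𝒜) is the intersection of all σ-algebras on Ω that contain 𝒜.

|σ(𝒜)| = 8.  σ(𝒜) = { ∅, { A }, { B }, { C }, { A, B }, { A, C }, { B, C }, Ω }

Check:
Start: 𝒜 ∪ {∅, Ω} = { ∅, { A }, { B }, Ω }.
Round 1. New:
  { A, B }  = { A } ∪ { B }
  { A, C }  = Ω∖{ B }
  { B, C }  = Ω∖{ A }
  — 7 sets.
Round 2: 1 new —
  { C }  = Ω∖{ A, B }
  — 8 sets.
Round 3: no new sets; the family is a σ-algebra.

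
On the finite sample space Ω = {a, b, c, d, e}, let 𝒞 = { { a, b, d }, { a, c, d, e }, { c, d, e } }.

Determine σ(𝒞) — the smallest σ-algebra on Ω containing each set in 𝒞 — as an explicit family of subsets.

Initial family (5 sets): { ∅, { a, b, d }, { c, d, e }, { a, c, d, e }, Ω }.
Iteration 1 adds 3:
  { b }  = complement { a, c, d, e }
  { a, b }  = complement { c, d, e }
  { c, e }  = complement { a, b, d }
  (now 8)
Iteration 2: +3 →
  { b, c, e }  = { c, e } ∪ { b }
  { a, b, c, e }  = { c, e } ∪ { a, b }
  { b, c, d, e }  = { b } ∪ { c, d, e }
  (now 11)
Iteration 3 adds 3:
  { a }  = complement { b, c, d, e }
  { d }  = complement { a, b, c, e }
  { a, d }  = complement { b, c, e }
  (now 14)
Iteration 4 (2 new):
  { b, d }  = { d } ∪ { b }
  { a, c, e }  = { c, e } ∪ { a }
  (now 16)
Iteration 5: closed — nothing new.

Hence σ(𝒞) has 16 members: { ∅, { a }, { b }, { d }, { a, b }, { a, d }, { b, d }, { c, e }, { a, b, d }, { a, c, e }, { b, c, e }, { c, d, e }, { a, b, c, e }, { a, c, d, e }, { b, c, d, e }, Ω }.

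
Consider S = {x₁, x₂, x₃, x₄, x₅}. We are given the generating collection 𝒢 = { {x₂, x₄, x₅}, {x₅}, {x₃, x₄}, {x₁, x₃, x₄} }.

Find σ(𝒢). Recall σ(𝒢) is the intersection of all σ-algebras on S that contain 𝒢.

σ(𝒢) (32 sets): { {}, {x₁}, {x₂}, {x₃}, {x₄}, {x₅}, {x₁, x₂}, {x₁, x₃}, {x₁, x₄}, {x₁, x₅}, {x₂, x₃}, {x₂, x₄}, {x₂, x₅}, {x₃, x₄}, {x₃, x₅}, {x₄, x₅}, {x₁, x₂, x₃}, {x₁, x₂, x₄}, {x₁, x₂, x₅}, {x₁, x₃, x₄}, {x₁, x₃, x₅}, {x₁, x₄, x₅}, {x₂, x₃, x₄}, {x₂, x₃, x₅}, {x₂, x₄, x₅}, {x₃, x₄, x₅}, {x₁, x₂, x₃, x₄}, {x₁, x₂, x₃, x₅}, {x₁, x₂, x₄, x₅}, {x₁, x₃, x₄, x₅}, {x₂, x₃, x₄, x₅}, S }

Check:
Start: 𝒢 ∪ {∅, S} = { {}, {x₅}, {x₃, x₄}, {x₁, x₃, x₄}, {x₂, x₄, x₅}, S }.
Pass 1: 7 new —
  {x₁, x₃}  = S∖{x₂, x₄, x₅}
  {x₂, x₅}  = S∖{x₁, x₃, x₄}
  {x₁, x₂, x₅}  = S∖{x₃, x₄}
  {x₃, x₄, x₅}  = {x₃, x₄} ∪ {x₅}
  {x₁, x₂, x₃, x₄}  = S∖{x₅}
  {x₁, x₃, x₄, x₅}  = {x₁, x₃, x₄} ∪ {x₅}
  {x₂, x₃, x₄, x₅}  = {x₃, x₄} ∪ {x₂, x₄, x₅}
  — 13 sets.
Pass 2 (6 new):
  {x₁}  = S∖{x₂, x₃, x₄, x₅}
  {x₂}  = S∖{x₁, x₃, x₄, x₅}
  {x₁, x₂}  = S∖{x₃, x₄, x₅}
  {x₁, x₃, x₅}  = {x₅} ∪ {x₁, x₃}
  {x₁, x₂, x₃, x₅}  = {x₂, x₅} ∪ {x₁, x₃}
  {x₁, x₂, x₄, x₅}  = {x₁, x₂, x₅} ∪ {x₂, x₄, x₅}
  — 19 sets.
Pass 3 (6 new):
  {x₃}  = S∖{x₁, x₂, x₄, x₅}
  {x₄}  = S∖{x₁, x₂, x₃, x₅}
  {x₁, x₅}  = {x₅} ∪ {x₁}
  {x₂, x₄}  = S∖{x₁, x₃, x₅}
  {x₁, x₂, x₃}  = {x₂} ∪ {x₁, x₃}
  {x₂, x₃, x₄}  = {x₃, x₄} ∪ {x₂}
  — 25 sets.
Pass 4: +7 →
  {x₁, x₄}  = {x₄} ∪ {x₁}
  {x₂, x₃}  = {x₂} ∪ {x₃}
  {x₃, x₅}  = {x₅} ∪ {x₃}
  {x₄, x₅}  = S∖{x₁, x₂, x₃}
  {x₁, x₂, x₄}  = {x₁, x₂} ∪ {x₄}
  {x₁, x₄, x₅}  = {x₁, x₅} ∪ {x₄}
  {x₂, x₃, x₅}  = {x₂, x₅} ∪ {x₃}
  — 32 sets.
Pass 5 adds nothing — fixpoint reached.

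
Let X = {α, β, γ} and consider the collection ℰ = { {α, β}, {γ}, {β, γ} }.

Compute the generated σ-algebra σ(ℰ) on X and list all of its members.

σ(ℰ) (8 sets): { {}, {α}, {β}, {γ}, {α, β}, {α, γ}, {β, γ}, X }

Trace:
Seed the family with ℰ together with ∅ and X: { {}, {γ}, {α, β}, {β, γ}, X }.
Round 1 adds 1:
  {α}  = X∖{β, γ}
  [6 total]
Round 2 adds 1:
  {α, γ}  = {γ} ∪ {α}
  [7 total]
Round 3 (1 new):
  {β}  = X∖{α, γ}
  [8 total]
Round 4: stable.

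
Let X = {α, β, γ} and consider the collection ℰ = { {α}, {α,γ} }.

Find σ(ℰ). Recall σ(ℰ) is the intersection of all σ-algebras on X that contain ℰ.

Initial family (4 sets): { ∅, {α}, {α,γ}, X }.
Step 1: 2 new —
  {β}  = ᶜ of {α,γ}
  {β,γ}  = ᶜ of {α}
  (now 6)
Step 2: +1 →
  {α,β}  = {β} ∪ {α}
  (now 7)
Step 3 (1 new):
  {γ}  = ᶜ of {α,β}
  (now 8)
Step 4: stable.

Therefore σ(ℰ) = { ∅, {α}, {β}, {γ}, {α,β}, {α,γ}, {β,γ}, X } (|σ(ℰ)| = 8).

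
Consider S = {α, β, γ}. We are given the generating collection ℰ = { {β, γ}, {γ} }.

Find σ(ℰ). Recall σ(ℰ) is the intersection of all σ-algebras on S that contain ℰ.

|σ(ℰ)| = 8.  σ(ℰ) = { {}, {α}, {β}, {γ}, {α, β}, {α, γ}, {β, γ}, S }

Check:
Begin from { {}, {γ}, {β, γ}, S } (that is, ℰ plus ∅ and S).
Step 1: +2 →
  {α}  = complement {β, γ}
  {α, β}  = complement {γ}
Step 2 adds 1:
  {α, γ}  = {γ} ∪ {α}
Step 3. New:
  {β}  = complement {α, γ}
Step 4: already closed under ᶜ and ∪.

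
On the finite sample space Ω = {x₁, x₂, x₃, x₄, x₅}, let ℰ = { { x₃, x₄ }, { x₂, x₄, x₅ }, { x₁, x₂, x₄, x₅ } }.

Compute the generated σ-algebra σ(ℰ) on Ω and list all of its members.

Answer: σ(ℰ) = { {}, { x₁ }, { x₃ }, { x₄ }, { x₁, x₃ }, { x₁, x₄ }, { x₂, x₅ }, { x₃, x₄ }, { x₁, x₂, x₅ }, { x₁, x₃, x₄ }, { x₂, x₃, x₅ }, { x₂, x₄, x₅ }, { x₁, x₂, x₃, x₅ }, { x₁, x₂, x₄, x₅ }, { x₂, x₃, x₄, x₅ }, Ω }

Trace:
Start: ℰ ∪ {∅, Ω} = { {}, { x₃, x₄ }, { x₂, x₄, x₅ }, { x₁, x₂, x₄, x₅ }, Ω }.
Step 1. New:
  { x₃ }  = Ω∖{ x₁, x₂, x₄, x₅ }
  { x₁, x₃ }  = Ω∖{ x₂, x₄, x₅ }
  { x₁, x₂, x₅ }  = Ω∖{ x₃, x₄ }
  { x₂, x₃, x₄, x₅ }  = { x₃, x₄ } ∪ { x₂, x₄, x₅ }
  |family| = 9
Step 2: 3 new —
  { x₁ }  = Ω∖{ x₂, x₃, x₄, x₅ }
  { x₁, x₃, x₄ }  = { x₃, x₄ } ∪ { x₁, x₃ }
  { x₁, x₂, x₃, x₅ }  = { x₃ } ∪ { x₁, x₂, x₅ }
  |family| = 12
Step 3 adds 2:
  { x₄ }  = Ω∖{ x₁, x₂, x₃, x₅ }
  { x₂, x₅ }  = Ω∖{ x₁, x₃, x₄ }
  |family| = 14
Step 4: 2 new —
  { x₁, x₄ }  = { x₄ } ∪ { x₁ }
  { x₂, x₃, x₅ }  = { x₃ } ∪ { x₂, x₅ }
  |family| = 16
Step 5: no new sets; the family is a σ-algebra.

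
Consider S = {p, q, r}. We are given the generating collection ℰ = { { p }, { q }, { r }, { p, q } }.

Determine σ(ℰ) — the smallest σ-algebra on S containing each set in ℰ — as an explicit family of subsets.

σ(ℰ) (8 sets): { {  }, { p }, { q }, { r }, { p, q }, { p, r }, { q, r }, S }

Working:
Take S₀ = ℰ ∪ {∅, S} = { {  }, { p }, { q }, { r }, { p, q }, S }.
Iteration 1. New:
  { p, r }  = { q }ᶜ
  { q, r }  = { p }ᶜ
  [8 total]
Iteration 2 adds nothing — fixpoint reached.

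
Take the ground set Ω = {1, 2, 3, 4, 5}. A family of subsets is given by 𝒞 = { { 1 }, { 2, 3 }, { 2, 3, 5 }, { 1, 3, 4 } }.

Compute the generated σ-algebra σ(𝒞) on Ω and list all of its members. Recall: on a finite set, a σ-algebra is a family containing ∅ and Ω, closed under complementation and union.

|σ(𝒞)| = 32.  σ(𝒞) = { {  }, { 1 }, { 2 }, { 3 }, { 4 }, { 5 }, { 1, 2 }, { 1, 3 }, { 1, 4 }, { 1, 5 }, { 2, 3 }, { 2, 4 }, { 2, 5 }, { 3, 4 }, { 3, 5 }, { 4, 5 }, { 1, 2, 3 }, { 1, 2, 4 }, { 1, 2, 5 }, { 1, 3, 4 }, { 1, 3, 5 }, { 1, 4, 5 }, { 2, 3, 4 }, { 2, 3, 5 }, { 2, 4, 5 }, { 3, 4, 5 }, { 1, 2, 3, 4 }, { 1, 2, 3, 5 }, { 1, 2, 4, 5 }, { 1, 3, 4, 5 }, { 2, 3, 4, 5 }, Ω }

Working:
Initial family (6 sets): { {  }, { 1 }, { 2, 3 }, { 1, 3, 4 }, { 2, 3, 5 }, Ω }.
Step 1. New:
  { 1, 4 }  = { 2, 3, 5 }ᶜ
  { 2, 5 }  = { 1, 3, 4 }ᶜ
  { 1, 2, 3 }  = { 2, 3 } ∪ { 1 }
  { 1, 4, 5 }  = { 2, 3 }ᶜ
  { 1, 2, 3, 4 }  = { 1, 3, 4 } ∪ { 2, 3 }
  { 1, 2, 3, 5 }  = { 2, 3, 5 } ∪ { 1 }
  { 2, 3, 4, 5 }  = { 1 }ᶜ
  (now 13)
Step 2: 6 new —
  { 4 }  = { 1, 2, 3, 5 }ᶜ
  { 5 }  = { 1, 2, 3, 4 }ᶜ
  { 4, 5 }  = { 1, 2, 3 }ᶜ
  { 1, 2, 5 }  = { 2, 5 } ∪ { 1 }
  { 1, 2, 4, 5 }  = { 1, 4, 5 } ∪ { 2, 5 }
  { 1, 3, 4, 5 }  = { 1, 4, 5 } ∪ { 1, 3, 4 }
  (now 19)
Step 3: +6 →
  { 2 }  = { 1, 3, 4, 5 }ᶜ
  { 3 }  = { 1, 2, 4, 5 }ᶜ
  { 1, 5 }  = { 5 } ∪ { 1 }
  { 3, 4 }  = { 1, 2, 5 }ᶜ
  { 2, 3, 4 }  = { 2, 3 } ∪ { 4 }
  { 2, 4, 5 }  = { 2, 5 } ∪ { 4, 5 }
  (now 25)
Step 4. New:
  { 1, 2 }  = { 2 } ∪ { 1 }
  { 1, 3 }  = { 2, 4, 5 }ᶜ
  { 2, 4 }  = { 2 } ∪ { 4 }
  { 3, 5 }  = { 5 } ∪ { 3 }
  { 1, 2, 4 }  = { 2 } ∪ { 1, 4 }
  { 1, 3, 5 }  = { 3 } ∪ { 1, 5 }
  { 3, 4, 5 }  = { 3, 4 } ∪ { 5 }
  (now 32)
Step 5: already closed under ᶜ and ∪.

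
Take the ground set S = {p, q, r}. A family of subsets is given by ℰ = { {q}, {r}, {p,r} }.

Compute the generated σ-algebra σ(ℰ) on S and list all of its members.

Seed the family with ℰ together with ∅ and S: { {}, {q}, {r}, {p,r}, S }.
Pass 1. New:
  {p,q}  = S∖{r}
  {q,r}  = {r} ∪ {q}
Pass 2 adds 1:
  {p}  = S∖{q,r}
Pass 3: closed — nothing new.

Hence σ(ℰ) has 8 members: { {}, {p}, {q}, {r}, {p,q}, {p,r}, {q,r}, S }.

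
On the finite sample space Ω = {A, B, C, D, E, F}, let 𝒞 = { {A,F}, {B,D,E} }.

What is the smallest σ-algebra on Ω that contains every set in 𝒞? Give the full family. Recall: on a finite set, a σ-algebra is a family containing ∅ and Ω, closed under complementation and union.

σ(𝒞) (8 sets): { {}, {C}, {A,F}, {A,C,F}, {B,D,E}, {B,C,D,E}, {A,B,D,E,F}, Ω }

Trace:
Seed the family with 𝒞 together with ∅ and Ω: { {}, {A,F}, {B,D,E}, Ω }.
Pass 1: +3 →
  {A,C,F}  = {B,D,E}ᶜ
  {B,C,D,E}  = {A,F}ᶜ
  {A,B,D,E,F}  = {B,D,E} ∪ {A,F}
Pass 2. New:
  {C}  = {A,B,D,E,F}ᶜ
Pass 3 adds nothing — fixpoint reached.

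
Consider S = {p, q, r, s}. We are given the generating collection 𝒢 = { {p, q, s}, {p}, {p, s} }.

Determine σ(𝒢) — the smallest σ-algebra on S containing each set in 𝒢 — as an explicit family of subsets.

Seed the family with 𝒢 together with ∅ and S: { ∅, {p}, {p, s}, {p, q, s}, S }.
Iteration 1. New:
  {r}  = ᶜ of {p, q, s}
  {q, r}  = ᶜ of {p, s}
  {q, r, s}  = ᶜ of {p}
  (now 8)
Iteration 2: 3 new —
  {p, r}  = {r} ∪ {p}
  {p, q, r}  = {q, r} ∪ {p}
  {p, r, s}  = {r} ∪ {p, s}
  (now 11)
Iteration 3: +3 →
  {q}  = ᶜ of {p, r, s}
  {s}  = ᶜ of {p, q, r}
  {q, s}  = ᶜ of {p, r}
  (now 14)
Iteration 4: +2 →
  {p, q}  = {q} ∪ {p}
  {r, s}  = {r} ∪ {s}
  (now 16)
After Iteration 5 the family is unchanged; done.

Hence σ(𝒢) has 16 members: { ∅, {p}, {q}, {r}, {s}, {p, q}, {p, r}, {p, s}, {q, r}, {q, s}, {r, s}, {p, q, r}, {p, q, s}, {p, r, s}, {q, r, s}, S }.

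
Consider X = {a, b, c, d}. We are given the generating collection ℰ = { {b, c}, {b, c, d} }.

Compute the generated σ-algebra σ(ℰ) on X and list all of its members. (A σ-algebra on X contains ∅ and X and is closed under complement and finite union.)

|σ(ℰ)| = 8.  σ(ℰ) = { {}, {a}, {d}, {a, d}, {b, c}, {a, b, c}, {b, c, d}, X }

Check:
Seed the family with ℰ together with ∅ and X: { {}, {b, c}, {b, c, d}, X }.
Round 1: +2 →
  {a}  = X∖{b, c, d}
  {a, d}  = X∖{b, c}
  — 6 sets.
Round 2: +1 →
  {a, b, c}  = {b, c} ∪ {a}
  — 7 sets.
Round 3. New:
  {d}  = X∖{a, b, c}
  — 8 sets.
Round 4: stable.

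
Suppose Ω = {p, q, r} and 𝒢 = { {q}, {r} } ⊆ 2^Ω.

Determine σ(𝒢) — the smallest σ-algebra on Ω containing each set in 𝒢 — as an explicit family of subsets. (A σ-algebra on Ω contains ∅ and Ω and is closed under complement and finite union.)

Answer: σ(𝒢) = { {}, {p}, {q}, {r}, {p,q}, {p,r}, {q,r}, Ω }

Trace:
Take S₀ = 𝒢 ∪ {∅, Ω} = { {}, {q}, {r}, Ω }.
Pass 1: +3 →
  {p,q}  = complement {r}
  {p,r}  = complement {q}
  {q,r}  = {r} ∪ {q}
Pass 2. New:
  {p}  = complement {q,r}
After Pass 3 the family is unchanged; done.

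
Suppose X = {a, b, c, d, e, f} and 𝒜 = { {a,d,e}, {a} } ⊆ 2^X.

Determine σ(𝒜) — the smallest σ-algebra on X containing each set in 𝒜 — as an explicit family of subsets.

Initial family (4 sets): { {}, {a}, {a,d,e}, X }.
Step 1 (2 new):
  {b,c,f}  = X∖{a,d,e}
  {b,c,d,e,f}  = X∖{a}
Step 2. New:
  {a,b,c,f}  = {b,c,f} ∪ {a}
Step 3 (1 new):
  {d,e}  = X∖{a,b,c,f}
Step 4: no new sets; the family is a σ-algebra.

Hence σ(𝒜) has 8 members: { {}, {a}, {d,e}, {a,d,e}, {b,c,f}, {a,b,c,f}, {b,c,d,e,f}, X }.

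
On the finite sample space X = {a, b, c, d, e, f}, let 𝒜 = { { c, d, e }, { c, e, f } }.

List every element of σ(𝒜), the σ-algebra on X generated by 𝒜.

Answer: σ(𝒜) = { {  }, { d }, { f }, { a, b }, { c, e }, { d, f }, { a, b, d }, { a, b, f }, { c, d, e }, { c, e, f }, { a, b, c, e }, { a, b, d, f }, { c, d, e, f }, { a, b, c, d, e }, { a, b, c, e, f }, X }

Trace:
Start: 𝒜 ∪ {∅, X} = { {  }, { c, d, e }, { c, e, f }, X }.
Iteration 1. New:
  { a, b, d }  = X∖{ c, e, f }
  { a, b, f }  = X∖{ c, d, e }
  { c, d, e, f }  = { c, d, e } ∪ { c, e, f }
Iteration 2 (4 new):
  { a, b }  = X∖{ c, d, e, f }
  { a, b, d, f }  = { a, b, f } ∪ { a, b, d }
  { a, b, c, d, e }  = { c, d, e } ∪ { a, b, d }
  { a, b, c, e, f }  = { c, e, f } ∪ { a, b, f }
Iteration 3: +3 →
  { d }  = X∖{ a, b, c, e, f }
  { f }  = X∖{ a, b, c, d, e }
  { c, e }  = X∖{ a, b, d, f }
Iteration 4 (2 new):
  { d, f }  = { d } ∪ { f }
  { a, b, c, e }  = { a, b } ∪ { c, e }
Iteration 5: already closed under ᶜ and ∪.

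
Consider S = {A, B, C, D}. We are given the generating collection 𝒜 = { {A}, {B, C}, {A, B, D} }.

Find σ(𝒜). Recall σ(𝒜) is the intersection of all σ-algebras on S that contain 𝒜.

Take S₀ = 𝒜 ∪ {∅, S} = { {}, {A}, {B, C}, {A, B, D}, S }.
Pass 1: +4 →
  {C}  = S∖{A, B, D}
  {A, D}  = S∖{B, C}
  {A, B, C}  = {B, C} ∪ {A}
  {B, C, D}  = S∖{A}
  — 9 sets.
Pass 2 (3 new):
  {D}  = S∖{A, B, C}
  {A, C}  = {C} ∪ {A}
  {A, C, D}  = {C} ∪ {A, D}
  — 12 sets.
Pass 3 (3 new):
  {B}  = S∖{A, C, D}
  {B, D}  = S∖{A, C}
  {C, D}  = {C} ∪ {D}
  — 15 sets.
Pass 4: 1 new —
  {A, B}  = S∖{C, D}
  — 16 sets.
Pass 5 adds nothing — fixpoint reached.

Hence σ(𝒜) has 16 members: { {}, {A}, {B}, {C}, {D}, {A, B}, {A, C}, {A, D}, {B, C}, {B, D}, {C, D}, {A, B, C}, {A, B, D}, {A, C, D}, {B, C, D}, S }.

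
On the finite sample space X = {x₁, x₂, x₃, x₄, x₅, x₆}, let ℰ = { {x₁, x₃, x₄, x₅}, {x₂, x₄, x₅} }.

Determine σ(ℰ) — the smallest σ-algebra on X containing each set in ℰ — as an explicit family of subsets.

Take S₀ = ℰ ∪ {∅, X} = { {}, {x₂, x₄, x₅}, {x₁, x₃, x₄, x₅}, X }.
Step 1: +3 →
  {x₂, x₆}  = ᶜ of {x₁, x₃, x₄, x₅}
  {x₁, x₃, x₆}  = ᶜ of {x₂, x₄, x₅}
  {x₁, x₂, x₃, x₄, x₅}  = {x₁, x₃, x₄, x₅} ∪ {x₂, x₄, x₅}
Step 2. New:
  {x₆}  = ᶜ of {x₁, x₂, x₃, x₄, x₅}
  {x₁, x₂, x₃, x₆}  = {x₁, x₃, x₆} ∪ {x₂, x₆}
  {x₂, x₄, x₅, x₆}  = {x₂, x₆} ∪ {x₂, x₄, x₅}
  {x₁, x₃, x₄, x₅, x₆}  = {x₁, x₃, x₄, x₅} ∪ {x₁, x₃, x₆}
Step 3: +3 →
  {x₂}  = ᶜ of {x₁, x₃, x₄, x₅, x₆}
  {x₁, x₃}  = ᶜ of {x₂, x₄, x₅, x₆}
  {x₄, x₅}  = ᶜ of {x₁, x₂, x₃, x₆}
Step 4. New:
  {x₁, x₂, x₃}  = {x₁, x₃} ∪ {x₂}
  {x₄, x₅, x₆}  = {x₄, x₅} ∪ {x₆}
Step 5 adds nothing — fixpoint reached.

σ(ℰ) = { {}, {x₂}, {x₆}, {x₁, x₃}, {x₂, x₆}, {x₄, x₅}, {x₁, x₂, x₃}, {x₁, x₃, x₆}, {x₂, x₄, x₅}, {x₄, x₅, x₆}, {x₁, x₂, x₃, x₆}, {x₁, x₃, x₄, x₅}, {x₂, x₄, x₅, x₆}, {x₁, x₂, x₃, x₄, x₅}, {x₁, x₃, x₄, x₅, x₆}, X }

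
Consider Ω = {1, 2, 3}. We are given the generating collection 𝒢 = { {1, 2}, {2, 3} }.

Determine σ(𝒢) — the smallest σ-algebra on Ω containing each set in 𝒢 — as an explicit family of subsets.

σ(𝒢) = { ∅, {1}, {2}, {3}, {1, 2}, {1, 3}, {2, 3}, Ω }

Trace:
Seed the family with 𝒢 together with ∅ and Ω: { ∅, {1, 2}, {2, 3}, Ω }.
Iteration 1: +2 →
  {1}  = complement {2, 3}
  {3}  = complement {1, 2}
  |family| = 6
Iteration 2 (1 new):
  {1, 3}  = {3} ∪ {1}
  |family| = 7
Iteration 3: +1 →
  {2}  = complement {1, 3}
  |family| = 8
Iteration 4: no new sets; the family is a σ-algebra.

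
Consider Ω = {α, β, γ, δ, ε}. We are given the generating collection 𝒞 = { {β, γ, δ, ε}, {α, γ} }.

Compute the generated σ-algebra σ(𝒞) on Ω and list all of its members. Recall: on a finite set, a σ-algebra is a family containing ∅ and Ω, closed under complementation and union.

Take S₀ = 𝒞 ∪ {∅, Ω} = { {}, {α, γ}, {β, γ, δ, ε}, Ω }.
Pass 1: 2 new —
  {α}  = complement {β, γ, δ, ε}
  {β, δ, ε}  = complement {α, γ}
  — 6 sets.
Pass 2 adds 1:
  {α, β, δ, ε}  = {β, δ, ε} ∪ {α}
  — 7 sets.
Pass 3. New:
  {γ}  = complement {α, β, δ, ε}
  — 8 sets.
Pass 4: no new sets; the family is a σ-algebra.

|σ(𝒞)| = 8.  σ(𝒞) = { {}, {α}, {γ}, {α, γ}, {β, δ, ε}, {α, β, δ, ε}, {β, γ, δ, ε}, Ω }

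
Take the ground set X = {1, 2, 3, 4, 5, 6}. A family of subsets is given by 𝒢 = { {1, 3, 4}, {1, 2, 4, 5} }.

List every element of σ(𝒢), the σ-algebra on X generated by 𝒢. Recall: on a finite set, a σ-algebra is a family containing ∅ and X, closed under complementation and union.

σ(𝒢) = { ∅, {3}, {6}, {1, 4}, {2, 5}, {3, 6}, {1, 3, 4}, {1, 4, 6}, {2, 3, 5}, {2, 5, 6}, {1, 2, 4, 5}, {1, 3, 4, 6}, {2, 3, 5, 6}, {1, 2, 3, 4, 5}, {1, 2, 4, 5, 6}, X }

Derivation:
Initial family (4 sets): { ∅, {1, 3, 4}, {1, 2, 4, 5}, X }.
Iteration 1: 3 new —
  {3, 6}  = X∖{1, 2, 4, 5}
  {2, 5, 6}  = X∖{1, 3, 4}
  {1, 2, 3, 4, 5}  = {1, 3, 4} ∪ {1, 2, 4, 5}
  [7 total]
Iteration 2 (4 new):
  {6}  = X∖{1, 2, 3, 4, 5}
  {1, 3, 4, 6}  = {1, 3, 4} ∪ {3, 6}
  {2, 3, 5, 6}  = {3, 6} ∪ {2, 5, 6}
  {1, 2, 4, 5, 6}  = {2, 5, 6} ∪ {1, 2, 4, 5}
  [11 total]
Iteration 3: +3 →
  {3}  = X∖{1, 2, 4, 5, 6}
  {1, 4}  = X∖{2, 3, 5, 6}
  {2, 5}  = X∖{1, 3, 4, 6}
  [14 total]
Iteration 4. New:
  {1, 4, 6}  = {1, 4} ∪ {6}
  {2, 3, 5}  = {3} ∪ {2, 5}
  [16 total]
Iteration 5: already closed under ᶜ and ∪.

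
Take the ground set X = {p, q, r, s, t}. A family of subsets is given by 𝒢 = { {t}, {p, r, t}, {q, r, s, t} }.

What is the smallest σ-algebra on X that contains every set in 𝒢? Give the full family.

σ(𝒢) (16 sets): { {}, {p}, {r}, {t}, {p, r}, {p, t}, {q, s}, {r, t}, {p, q, s}, {p, r, t}, {q, r, s}, {q, s, t}, {p, q, r, s}, {p, q, s, t}, {q, r, s, t}, X }

Working:
Seed the family with 𝒢 together with ∅ and X: { {}, {t}, {p, r, t}, {q, r, s, t}, X }.
Pass 1 (3 new):
  {p}  = {q, r, s, t}ᶜ
  {q, s}  = {p, r, t}ᶜ
  {p, q, r, s}  = {t}ᶜ
  [8 total]
Pass 2: +3 →
  {p, t}  = {t} ∪ {p}
  {p, q, s}  = {q, s} ∪ {p}
  {q, s, t}  = {q, s} ∪ {t}
  [11 total]
Pass 3: 4 new —
  {p, r}  = {q, s, t}ᶜ
  {r, t}  = {p, q, s}ᶜ
  {q, r, s}  = {p, t}ᶜ
  {p, q, s, t}  = {p, t} ∪ {p, q, s}
  [15 total]
Pass 4: 1 new —
  {r}  = {p, q, s, t}ᶜ
  [16 total]
Pass 5: no new sets; the family is a σ-algebra.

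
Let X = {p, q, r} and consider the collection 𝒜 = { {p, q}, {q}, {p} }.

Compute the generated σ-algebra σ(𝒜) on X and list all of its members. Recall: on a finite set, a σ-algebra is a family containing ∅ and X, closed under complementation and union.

Start: 𝒜 ∪ {∅, X} = { {}, {p}, {q}, {p, q}, X }.
Pass 1: 3 new —
  {r}  = X∖{p, q}
  {p, r}  = X∖{q}
  {q, r}  = X∖{p}
  (now 8)
Pass 2: closed — nothing new.

σ(𝒜) = { {}, {p}, {q}, {r}, {p, q}, {p, r}, {q, r}, X }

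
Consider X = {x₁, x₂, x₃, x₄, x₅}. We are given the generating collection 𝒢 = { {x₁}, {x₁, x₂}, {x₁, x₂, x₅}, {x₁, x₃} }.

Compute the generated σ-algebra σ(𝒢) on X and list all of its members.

Take S₀ = 𝒢 ∪ {∅, X} = { ∅, {x₁}, {x₁, x₂}, {x₁, x₃}, {x₁, x₂, x₅}, X }.
Round 1: 6 new —
  {x₃, x₄}  = {x₁, x₂, x₅}ᶜ
  {x₁, x₂, x₃}  = {x₁, x₂} ∪ {x₁, x₃}
  {x₂, x₄, x₅}  = {x₁, x₃}ᶜ
  {x₃, x₄, x₅}  = {x₁, x₂}ᶜ
  {x₁, x₂, x₃, x₅}  = {x₁, x₂, x₅} ∪ {x₁, x₃}
  {x₂, x₃, x₄, x₅}  = {x₁}ᶜ
  (now 12)
Round 2. New:
  {x₄}  = {x₁, x₂, x₃, x₅}ᶜ
  {x₄, x₅}  = {x₁, x₂, x₃}ᶜ
  {x₁, x₃, x₄}  = {x₃, x₄} ∪ {x₁, x₃}
  {x₁, x₂, x₃, x₄}  = {x₃, x₄} ∪ {x₁, x₂, x₃}
  {x₁, x₂, x₄, x₅}  = {x₁, x₂} ∪ {x₂, x₄, x₅}
  {x₁, x₃, x₄, x₅}  = {x₃, x₄, x₅} ∪ {x₁, x₃}
  (now 18)
Round 3: 7 new —
  {x₂}  = {x₁, x₃, x₄, x₅}ᶜ
  {x₃}  = {x₁, x₂, x₄, x₅}ᶜ
  {x₅}  = {x₁, x₂, x₃, x₄}ᶜ
  {x₁, x₄}  = {x₄} ∪ {x₁}
  {x₂, x₅}  = {x₁, x₃, x₄}ᶜ
  {x₁, x₂, x₄}  = {x₁, x₂} ∪ {x₄}
  {x₁, x₄, x₅}  = {x₄, x₅} ∪ {x₁}
  (now 25)
Round 4. New:
  {x₁, x₅}  = {x₅} ∪ {x₁}
  {x₂, x₃}  = {x₁, x₄, x₅}ᶜ
  {x₂, x₄}  = {x₂} ∪ {x₄}
  {x₃, x₅}  = {x₁, x₂, x₄}ᶜ
  {x₁, x₃, x₅}  = {x₅} ∪ {x₁, x₃}
  {x₂, x₃, x₄}  = {x₃, x₄} ∪ {x₂}
  {x₂, x₃, x₅}  = {x₁, x₄}ᶜ
  (now 32)
After Round 5 the family is unchanged; done.

|σ(𝒢)| = 32.  σ(𝒢) = { ∅, {x₁}, {x₂}, {x₃}, {x₄}, {x₅}, {x₁, x₂}, {x₁, x₃}, {x₁, x₄}, {x₁, x₅}, {x₂, x₃}, {x₂, x₄}, {x₂, x₅}, {x₃, x₄}, {x₃, x₅}, {x₄, x₅}, {x₁, x₂, x₃}, {x₁, x₂, x₄}, {x₁, x₂, x₅}, {x₁, x₃, x₄}, {x₁, x₃, x₅}, {x₁, x₄, x₅}, {x₂, x₃, x₄}, {x₂, x₃, x₅}, {x₂, x₄, x₅}, {x₃, x₄, x₅}, {x₁, x₂, x₃, x₄}, {x₁, x₂, x₃, x₅}, {x₁, x₂, x₄, x₅}, {x₁, x₃, x₄, x₅}, {x₂, x₃, x₄, x₅}, X }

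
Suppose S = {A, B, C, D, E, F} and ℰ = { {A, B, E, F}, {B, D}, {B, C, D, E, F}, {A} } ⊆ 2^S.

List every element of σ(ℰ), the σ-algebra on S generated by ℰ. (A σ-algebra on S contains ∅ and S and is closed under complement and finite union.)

Take S₀ = ℰ ∪ {∅, S} = { {}, {A}, {B, D}, {A, B, E, F}, {B, C, D, E, F}, S }.
Round 1: +4 →
  {C, D}  = ᶜ of {A, B, E, F}
  {A, B, D}  = {B, D} ∪ {A}
  {A, C, E, F}  = ᶜ of {B, D}
  {A, B, D, E, F}  = {B, D} ∪ {A, B, E, F}
  — 10 sets.
Round 2. New:
  {C}  = ᶜ of {A, B, D, E, F}
  {A, C, D}  = {C, D} ∪ {A}
  {B, C, D}  = {C, D} ∪ {B, D}
  {C, E, F}  = ᶜ of {A, B, D}
  {A, B, C, D}  = {C, D} ∪ {A, B, D}
  {A, B, C, E, F}  = {A, C, E, F} ∪ {A, B, E, F}
  {A, C, D, E, F}  = {A, C, E, F} ∪ {C, D}
  — 17 sets.
Round 3: +7 →
  {B}  = ᶜ of {A, C, D, E, F}
  {D}  = ᶜ of {A, B, C, E, F}
  {A, C}  = {C} ∪ {A}
  {E, F}  = ᶜ of {A, B, C, D}
  {A, E, F}  = ᶜ of {B, C, D}
  {B, E, F}  = ᶜ of {A, C, D}
  {C, D, E, F}  = {C, D} ∪ {C, E, F}
  — 24 sets.
Round 4. New:
  {A, B}  = ᶜ of {C, D, E, F}
  {A, D}  = {A} ∪ {D}
  {B, C}  = {B} ∪ {C}
  {A, B, C}  = {B} ∪ {A, C}
  {D, E, F}  = {E, F} ∪ {D}
  {A, D, E, F}  = {A, E, F} ∪ {D}
  {B, C, E, F}  = {B} ∪ {C, E, F}
  {B, D, E, F}  = ᶜ of {A, C}
  — 32 sets.
Round 5: closed — nothing new.

Hence σ(ℰ) has 32 members: { {}, {A}, {B}, {C}, {D}, {A, B}, {A, C}, {A, D}, {B, C}, {B, D}, {C, D}, {E, F}, {A, B, C}, {A, B, D}, {A, C, D}, {A, E, F}, {B, C, D}, {B, E, F}, {C, E, F}, {D, E, F}, {A, B, C, D}, {A, B, E, F}, {A, C, E, F}, {A, D, E, F}, {B, C, E, F}, {B, D, E, F}, {C, D, E, F}, {A, B, C, E, F}, {A, B, D, E, F}, {A, C, D, E, F}, {B, C, D, E, F}, S }.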